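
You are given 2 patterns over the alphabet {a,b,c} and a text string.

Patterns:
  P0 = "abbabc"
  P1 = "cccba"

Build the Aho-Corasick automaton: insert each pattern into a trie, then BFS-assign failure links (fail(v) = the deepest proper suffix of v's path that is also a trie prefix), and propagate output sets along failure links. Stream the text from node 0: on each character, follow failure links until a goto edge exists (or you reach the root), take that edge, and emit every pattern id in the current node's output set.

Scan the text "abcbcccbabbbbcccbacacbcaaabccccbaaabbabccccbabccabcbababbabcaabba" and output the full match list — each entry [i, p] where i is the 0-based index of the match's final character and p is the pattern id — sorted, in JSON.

Construct AC machine:
Trie (insert patterns):
  0='ε' goto a→1 c→7
  1='a' goto b→2
  2='ab' goto b→3
  3='abb' goto a→4
  4='abba' goto b→5
  5='abbab' goto c→6
  6='abbabc' goto ·  [P0 ends]
  7='c' goto c→8
  8='cc' goto c→9
  9='ccc' goto b→10
  10='cccb' goto a→11
  11='cccba' goto ·  [P1 ends]

BFS fail/out derivation:
  n1('a'): parent n0 fail=0; on 'a' 0 → fail=0;  out ∅∪∅=∅
  n7('c'): parent n0 fail=0; on 'c' 0 → fail=0;  out ∅∪∅=∅
  n2('ab'): parent n1 fail=0; on 'b' 0 → fail=0;  out ∅∪∅=∅
  n8('cc'): parent n7 fail=0; on 'c' 0 → fail=7;  out ∅∪∅=∅
  n3('abb'): parent n2 fail=0; on 'b' 0 → fail=0;  out ∅∪∅=∅
  n9('ccc'): parent n8 fail=7; on 'c' 7 → fail=8;  out ∅∪∅=∅
  n4('abba'): parent n3 fail=0; on 'a' 0 → fail=1;  out ∅∪∅=∅
  n10('cccb'): parent n9 fail=8; on 'b' 8→7→0 → fail=0;  out ∅∪∅=∅
  n5('abbab'): parent n4 fail=1; on 'b' 1 → fail=2;  out ∅∪∅=∅
  n11('cccba'): parent n10 fail=0; on 'a' 0 → fail=1;  out {1}∪∅={1}
  n6('abbabc'): parent n5 fail=2; on 'c' 2→0 → fail=7;  out {0}∪∅={0}

Scan:
pos 0 'a': at 1
pos 1 'b': at 2
pos 2 'c': at 7 (via fail)
pos 3 'b': at 0 (via fail)
pos 4 'c': at 7
pos 5 'c': at 8
pos 6 'c': at 9
pos 7 'b': at 10
pos 8 'a': at 11  emit P1@[4:8]
pos 9 'b': at 2 (via fail)
pos 10 'b': at 3
pos 11 'b': at 0 (via fail)
pos 12 'b': at 0
pos 13 'c': at 7
pos 14 'c': at 8
pos 15 'c': at 9
pos 16 'b': at 10
pos 17 'a': at 11  emit P1@[13:17]
pos 18 'c': at 7 (via fail)
pos 19 'a': at 1 (via fail)
pos 20 'c': at 7 (via fail)
pos 21 'b': at 0 (via fail)
pos 22 'c': at 7
pos 23 'a': at 1 (via fail)
pos 24 'a': at 1 (via fail)
pos 25 'a': at 1 (via fail)
pos 26 'b': at 2
pos 27 'c': at 7 (via fail)
pos 28 'c': at 8
pos 29 'c': at 9
pos 30 'c': at 9 (via fail)
pos 31 'b': at 10
pos 32 'a': at 11  emit P1@[28:32]
pos 33 'a': at 1 (via fail)
pos 34 'a': at 1 (via fail)
pos 35 'b': at 2
pos 36 'b': at 3
pos 37 'a': at 4
pos 38 'b': at 5
pos 39 'c': at 6  emit P0@[34:39]
pos 40 'c': at 8 (via fail)
pos 41 'c': at 9
pos 42 'c': at 9 (via fail)
pos 43 'b': at 10
pos 44 'a': at 11  emit P1@[40:44]
pos 45 'b': at 2 (via fail)
pos 46 'c': at 7 (via fail)
pos 47 'c': at 8
pos 48 'a': at 1 (via fail)
pos 49 'b': at 2
pos 50 'c': at 7 (via fail)
pos 51 'b': at 0 (via fail)
pos 52 'a': at 1
pos 53 'b': at 2
pos 54 'a': at 1 (via fail)
pos 55 'b': at 2
pos 56 'b': at 3
pos 57 'a': at 4
pos 58 'b': at 5
pos 59 'c': at 6  emit P0@[54:59]
pos 60 'a': at 1 (via fail)
pos 61 'a': at 1 (via fail)
pos 62 'b': at 2
pos 63 'b': at 3
pos 64 'a': at 4

Matches: [[8,1],[17,1],[32,1],[39,0],[44,1],[59,0]]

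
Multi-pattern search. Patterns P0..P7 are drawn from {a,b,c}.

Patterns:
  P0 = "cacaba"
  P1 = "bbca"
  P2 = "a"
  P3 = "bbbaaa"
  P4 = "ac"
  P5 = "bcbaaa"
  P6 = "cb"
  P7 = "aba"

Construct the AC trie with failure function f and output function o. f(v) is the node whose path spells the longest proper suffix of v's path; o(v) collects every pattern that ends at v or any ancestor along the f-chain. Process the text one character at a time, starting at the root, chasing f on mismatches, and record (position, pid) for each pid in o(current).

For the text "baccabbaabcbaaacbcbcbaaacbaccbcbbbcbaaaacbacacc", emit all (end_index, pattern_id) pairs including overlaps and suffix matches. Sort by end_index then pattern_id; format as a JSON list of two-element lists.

Build:
Trie (insert patterns):
  n0 'ε': a→11 b→7 c→1
  n1 'c': a→2 b→22
  n2 'ca': c→3
  n3 'cac': a→4
  n4 'caca': b→5
  n5 'cacab': a→6
  n6 'cacaba': ·  [P0 ends]
  n7 'b': b→8 c→17
  n8 'bb': b→12 c→9
  n9 'bbc': a→10
  n10 'bbca': ·  [P1 ends]
  n11 'a': b→23 c→16  [P2 ends]
  n12 'bbb': a→13
  n13 'bbba': a→14
  n14 'bbbaa': a→15
  n15 'bbbaaa': ·  [P3 ends]
  n16 'ac': ·  [P4 ends]
  n17 'bc': b→18
  n18 'bcb': a→19
  n19 'bcba': a→20
  n20 'bcbaa': a→21
  n21 'bcbaaa': ·  [P5 ends]
  n22 'cb': ·  [P6 ends]
  n23 'ab': a→24
  n24 'aba': ·  [P7 ends]

BFS fail/out derivation:
  fail(1) 'c': from fail(0)=0 chase 'c': 0 ⇒ 0;  out=∅∪out(0)=∅
  fail(7) 'b': from fail(0)=0 chase 'b': 0 ⇒ 0;  out=∅∪out(0)=∅
  fail(11) 'a': from fail(0)=0 chase 'a': 0 ⇒ 0;  out={2}∪out(0)={2}
  fail(2) 'ca': from fail(1)=0 chase 'a': 0 ⇒ 11;  out=∅∪out(11)={2}
  fail(8) 'bb': from fail(7)=0 chase 'b': 0 ⇒ 7;  out=∅∪out(7)=∅
  fail(16) 'ac': from fail(11)=0 chase 'c': 0 ⇒ 1;  out={4}∪out(1)={4}
  fail(17) 'bc': from fail(7)=0 chase 'c': 0 ⇒ 1;  out=∅∪out(1)=∅
  fail(22) 'cb': from fail(1)=0 chase 'b': 0 ⇒ 7;  out={6}∪out(7)={6}
  fail(23) 'ab': from fail(11)=0 chase 'b': 0 ⇒ 7;  out=∅∪out(7)=∅
  fail(3) 'cac': from fail(2)=11 chase 'c': 11 ⇒ 16;  out=∅∪out(16)={4}
  fail(9) 'bbc': from fail(8)=7 chase 'c': 7 ⇒ 17;  out=∅∪out(17)=∅
  fail(12) 'bbb': from fail(8)=7 chase 'b': 7 ⇒ 8;  out=∅∪out(8)=∅
  fail(18) 'bcb': from fail(17)=1 chase 'b': 1 ⇒ 22;  out=∅∪out(22)={6}
  fail(24) 'aba': from fail(23)=7 chase 'a': 7→0 ⇒ 11;  out={7}∪out(11)={2,7}
  fail(4) 'caca': from fail(3)=16 chase 'a': 16→1 ⇒ 2;  out=∅∪out(2)={2}
  fail(10) 'bbca': from fail(9)=17 chase 'a': 17→1 ⇒ 2;  out={1}∪out(2)={1,2}
  fail(13) 'bbba': from fail(12)=8 chase 'a': 8→7→0 ⇒ 11;  out=∅∪out(11)={2}
  fail(19) 'bcba': from fail(18)=22 chase 'a': 22→7→0 ⇒ 11;  out=∅∪out(11)={2}
  fail(5) 'cacab': from fail(4)=2 chase 'b': 2→11 ⇒ 23;  out=∅∪out(23)=∅
  fail(14) 'bbbaa': from fail(13)=11 chase 'a': 11→0 ⇒ 11;  out=∅∪out(11)={2}
  fail(20) 'bcbaa': from fail(19)=11 chase 'a': 11→0 ⇒ 11;  out=∅∪out(11)={2}
  fail(6) 'cacaba': from fail(5)=23 chase 'a': 23 ⇒ 24;  out={0}∪out(24)={0,2,7}
  fail(15) 'bbbaaa': from fail(14)=11 chase 'a': 11→0 ⇒ 11;  out={3}∪out(11)={2,3}
  fail(21) 'bcbaaa': from fail(20)=11 chase 'a': 11→0 ⇒ 11;  out={5}∪out(11)={2,5}

Text stream:
i=0 'b': node 0→7
i=1 'a': node 7→11 (fail-walked)  → match P2@[1:1]
i=2 'c': node 11→16  → match P4@[1:2]
i=3 'c': node 16→1 (fail-walked)
i=4 'a': node 1→2  → match P2@[4:4]
i=5 'b': node 2→23 (fail-walked)
i=6 'b': node 23→8 (fail-walked)
i=7 'a': node 8→11 (fail-walked)  → match P2@[7:7]
i=8 'a': node 11→11 (fail-walked)  → match P2@[8:8]
i=9 'b': node 11→23
i=10 'c': node 23→17 (fail-walked)
i=11 'b': node 17→18  → match P6@[10:11]
i=12 'a': node 18→19  → match P2@[12:12]
i=13 'a': node 19→20  → match P2@[13:13]
i=14 'a': node 20→21  → match P2@[14:14],P5@[9:14]
i=15 'c': node 21→16 (fail-walked)  → match P4@[14:15]
i=16 'b': node 16→22 (fail-walked)  → match P6@[15:16]
i=17 'c': node 22→17 (fail-walked)
i=18 'b': node 17→18  → match P6@[17:18]
i=19 'c': node 18→17 (fail-walked)
i=20 'b': node 17→18  → match P6@[19:20]
i=21 'a': node 18→19  → match P2@[21:21]
i=22 'a': node 19→20  → match P2@[22:22]
i=23 'a': node 20→21  → match P2@[23:23],P5@[18:23]
i=24 'c': node 21→16 (fail-walked)  → match P4@[23:24]
i=25 'b': node 16→22 (fail-walked)  → match P6@[24:25]
i=26 'a': node 22→11 (fail-walked)  → match P2@[26:26]
i=27 'c': node 11→16  → match P4@[26:27]
i=28 'c': node 16→1 (fail-walked)
i=29 'b': node 1→22  → match P6@[28:29]
i=30 'c': node 22→17 (fail-walked)
i=31 'b': node 17→18  → match P6@[30:31]
i=32 'b': node 18→8 (fail-walked)
i=33 'b': node 8→12
i=34 'c': node 12→9 (fail-walked)
i=35 'b': node 9→18 (fail-walked)  → match P6@[34:35]
i=36 'a': node 18→19  → match P2@[36:36]
i=37 'a': node 19→20  → match P2@[37:37]
i=38 'a': node 20→21  → match P2@[38:38],P5@[33:38]
i=39 'a': node 21→11 (fail-walked)  → match P2@[39:39]
i=40 'c': node 11→16  → match P4@[39:40]
i=41 'b': node 16→22 (fail-walked)  → match P6@[40:41]
i=42 'a': node 22→11 (fail-walked)  → match P2@[42:42]
i=43 'c': node 11→16  → match P4@[42:43]
i=44 'a': node 16→2 (fail-walked)  → match P2@[44:44]
i=45 'c': node 2→3  → match P4@[44:45]
i=46 'c': node 3→1 (fail-walked)

All matches (sorted): [[1,2],[2,4],[4,2],[7,2],[8,2],[11,6],[12,2],[13,2],[14,2],[14,5],[15,4],[16,6],[18,6],[20,6],[21,2],[22,2],[23,2],[23,5],[24,4],[25,6],[26,2],[27,4],[29,6],[31,6],[35,6],[36,2],[37,2],[38,2],[38,5],[39,2],[40,4],[41,6],[42,2],[43,4],[44,2],[45,4]]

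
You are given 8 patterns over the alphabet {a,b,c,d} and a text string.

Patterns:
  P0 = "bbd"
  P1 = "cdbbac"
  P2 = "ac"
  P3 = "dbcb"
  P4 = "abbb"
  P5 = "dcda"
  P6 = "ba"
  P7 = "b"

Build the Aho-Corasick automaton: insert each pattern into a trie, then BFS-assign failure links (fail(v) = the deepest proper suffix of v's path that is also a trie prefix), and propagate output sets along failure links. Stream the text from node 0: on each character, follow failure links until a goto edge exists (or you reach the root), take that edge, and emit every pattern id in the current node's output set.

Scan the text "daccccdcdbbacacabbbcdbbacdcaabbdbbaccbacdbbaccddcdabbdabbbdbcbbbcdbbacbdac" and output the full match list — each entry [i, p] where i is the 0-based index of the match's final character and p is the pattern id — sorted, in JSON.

Build automaton:
Trie nodes:
  n0 'ε': a→10 b→1 c→4 d→12
  n1 'b': a→22 b→2  [P7 ends]
  n2 'bb': d→3
  n3 'bbd': ·  [P0 ends]
  n4 'c': d→5
  n5 'cd': b→6
  n6 'cdb': b→7
  n7 'cdbb': a→8
  n8 'cdbba': c→9
  n9 'cdbbac': ·  [P1 ends]
  n10 'a': b→16 c→11
  n11 'ac': ·  [P2 ends]
  n12 'd': b→13 c→19
  n13 'db': c→14
  n14 'dbc': b→15
  n15 'dbcb': ·  [P3 ends]
  n16 'ab': b→17
  n17 'abb': b→18
  n18 'abbb': ·  [P4 ends]
  n19 'dc': d→20
  n20 'dcd': a→21
  n21 'dcda': ·  [P5 ends]
  n22 'ba': ·  [P6 ends]

Failure links (BFS by depth):
  n1('b'): parent n0 fail=0; on 'b' 0 → fail=0;  out {7}∪∅={7}
  n4('c'): parent n0 fail=0; on 'c' 0 → fail=0;  out ∅∪∅=∅
  n10('a'): parent n0 fail=0; on 'a' 0 → fail=0;  out ∅∪∅=∅
  n12('d'): parent n0 fail=0; on 'd' 0 → fail=0;  out ∅∪∅=∅
  n2('bb'): parent n1 fail=0; on 'b' 0 → fail=1;  out ∅∪{7}={7}
  n5('cd'): parent n4 fail=0; on 'd' 0 → fail=12;  out ∅∪∅=∅
  n11('ac'): parent n10 fail=0; on 'c' 0 → fail=4;  out {2}∪∅={2}
  n13('db'): parent n12 fail=0; on 'b' 0 → fail=1;  out ∅∪{7}={7}
  n16('ab'): parent n10 fail=0; on 'b' 0 → fail=1;  out ∅∪{7}={7}
  n19('dc'): parent n12 fail=0; on 'c' 0 → fail=4;  out ∅∪∅=∅
  n22('ba'): parent n1 fail=0; on 'a' 0 → fail=10;  out {6}∪∅={6}
  n3('bbd'): parent n2 fail=1; on 'd' 1→0 → fail=12;  out {0}∪∅={0}
  n6('cdb'): parent n5 fail=12; on 'b' 12 → fail=13;  out ∅∪{7}={7}
  n14('dbc'): parent n13 fail=1; on 'c' 1→0 → fail=4;  out ∅∪∅=∅
  n17('abb'): parent n16 fail=1; on 'b' 1 → fail=2;  out ∅∪{7}={7}
  n20('dcd'): parent n19 fail=4; on 'd' 4 → fail=5;  out ∅∪∅=∅
  n7('cdbb'): parent n6 fail=13; on 'b' 13→1 → fail=2;  out ∅∪{7}={7}
  n15('dbcb'): parent n14 fail=4; on 'b' 4→0 → fail=1;  out {3}∪{7}={3,7}
  n18('abbb'): parent n17 fail=2; on 'b' 2→1 → fail=2;  out {4}∪{7}={4,7}
  n21('dcda'): parent n20 fail=5; on 'a' 5→12→0 → fail=10;  out {5}∪∅={5}
  n8('cdbba'): parent n7 fail=2; on 'a' 2→1 → fail=22;  out ∅∪{6}={6}
  n9('cdbbac'): parent n8 fail=22; on 'c' 22→10 → fail=11;  out {1}∪{2}={1,2}

Run:
i=0 'd': node 0→12
i=1 'a': node 12→10 ·f
i=2 'c': node 10→11  ** P2@[1:2]
i=3 'c': node 11→4 ·f
i=4 'c': node 4→4 ·f
i=5 'c': node 4→4 ·f
i=6 'd': node 4→5
i=7 'c': node 5→19 ·f
i=8 'd': node 19→20
i=9 'b': node 20→6 ·f  ** P7@[9:9]
i=10 'b': node 6→7  ** P7@[10:10]
i=11 'a': node 7→8  ** P6@[10:11]
i=12 'c': node 8→9  ** P1@[7:12],P2@[11:12]
i=13 'a': node 9→10 ·f
i=14 'c': node 10→11  ** P2@[13:14]
i=15 'a': node 11→10 ·f
i=16 'b': node 10→16  ** P7@[16:16]
i=17 'b': node 16→17  ** P7@[17:17]
i=18 'b': node 17→18  ** P4@[15:18],P7@[18:18]
i=19 'c': node 18→4 ·f
i=20 'd': node 4→5
i=21 'b': node 5→6  ** P7@[21:21]
i=22 'b': node 6→7  ** P7@[22:22]
i=23 'a': node 7→8  ** P6@[22:23]
i=24 'c': node 8→9  ** P1@[19:24],P2@[23:24]
i=25 'd': node 9→5 ·f
i=26 'c': node 5→19 ·f
i=27 'a': node 19→10 ·f
i=28 'a': node 10→10 ·f
i=29 'b': node 10→16  ** P7@[29:29]
i=30 'b': node 16→17  ** P7@[30:30]
i=31 'd': node 17→3 ·f  ** P0@[29:31]
i=32 'b': node 3→13 ·f  ** P7@[32:32]
i=33 'b': node 13→2 ·f  ** P7@[33:33]
i=34 'a': node 2→22 ·f  ** P6@[33:34]
i=35 'c': node 22→11 ·f  ** P2@[34:35]
i=36 'c': node 11→4 ·f
i=37 'b': node 4→1 ·f  ** P7@[37:37]
i=38 'a': node 1→22  ** P6@[37:38]
i=39 'c': node 22→11 ·f  ** P2@[38:39]
i=40 'd': node 11→5 ·f
i=41 'b': node 5→6  ** P7@[41:41]
i=42 'b': node 6→7  ** P7@[42:42]
i=43 'a': node 7→8  ** P6@[42:43]
i=44 'c': node 8→9  ** P1@[39:44],P2@[43:44]
i=45 'c': node 9→4 ·f
i=46 'd': node 4→5
i=47 'd': node 5→12 ·f
i=48 'c': node 12→19
i=49 'd': node 19→20
i=50 'a': node 20→21  ** P5@[47:50]
i=51 'b': node 21→16 ·f  ** P7@[51:51]
i=52 'b': node 16→17  ** P7@[52:52]
i=53 'd': node 17→3 ·f  ** P0@[51:53]
i=54 'a': node 3→10 ·f
i=55 'b': node 10→16  ** P7@[55:55]
i=56 'b': node 16→17  ** P7@[56:56]
i=57 'b': node 17→18  ** P4@[54:57],P7@[57:57]
i=58 'd': node 18→3 ·f  ** P0@[56:58]
i=59 'b': node 3→13 ·f  ** P7@[59:59]
i=60 'c': node 13→14
i=61 'b': node 14→15  ** P3@[58:61],P7@[61:61]
i=62 'b': node 15→2 ·f  ** P7@[62:62]
i=63 'b': node 2→2 ·f  ** P7@[63:63]
i=64 'c': node 2→4 ·f
i=65 'd': node 4→5
i=66 'b': node 5→6  ** P7@[66:66]
i=67 'b': node 6→7  ** P7@[67:67]
i=68 'a': node 7→8  ** P6@[67:68]
i=69 'c': node 8→9  ** P1@[64:69],P2@[68:69]
i=70 'b': node 9→1 ·f  ** P7@[70:70]
i=71 'd': node 1→12 ·f
i=72 'a': node 12→10 ·f
i=73 'c': node 10→11  ** P2@[72:73]

Result: [[2,2],[9,7],[10,7],[11,6],[12,1],[12,2],[14,2],[16,7],[17,7],[18,4],[18,7],[21,7],[22,7],[23,6],[24,1],[24,2],[29,7],[30,7],[31,0],[32,7],[33,7],[34,6],[35,2],[37,7],[38,6],[39,2],[41,7],[42,7],[43,6],[44,1],[44,2],[50,5],[51,7],[52,7],[53,0],[55,7],[56,7],[57,4],[57,7],[58,0],[59,7],[61,3],[61,7],[62,7],[63,7],[66,7],[67,7],[68,6],[69,1],[69,2],[70,7],[73,2]]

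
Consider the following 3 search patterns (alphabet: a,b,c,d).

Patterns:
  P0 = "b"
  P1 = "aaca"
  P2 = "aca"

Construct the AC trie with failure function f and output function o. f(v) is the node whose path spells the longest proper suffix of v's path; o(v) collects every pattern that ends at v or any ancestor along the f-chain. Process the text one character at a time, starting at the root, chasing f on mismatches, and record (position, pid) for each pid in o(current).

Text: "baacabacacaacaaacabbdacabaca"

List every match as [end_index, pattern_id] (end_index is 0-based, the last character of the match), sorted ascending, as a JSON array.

Build automaton:
Trie nodes:
  0='ε' goto a→2 b→1
  1='b' goto ·  ←P0
  2='a' goto a→3 c→6
  3='aa' goto c→4
  4='aac' goto a→5
  5='aaca' goto ·  ←P1
  6='ac' goto a→7
  7='aca' goto ·  ←P2

BFS fail/out derivation:
  n1('b'): parent n0 fail=0; on 'b' 0 → fail=0;  out {0}∪∅={0}
  n2('a'): parent n0 fail=0; on 'a' 0 → fail=0;  out ∅∪∅=∅
  n3('aa'): parent n2 fail=0; on 'a' 0 → fail=2;  out ∅∪∅=∅
  n6('ac'): parent n2 fail=0; on 'c' 0 → fail=0;  out ∅∪∅=∅
  n4('aac'): parent n3 fail=2; on 'c' 2 → fail=6;  out ∅∪∅=∅
  n7('aca'): parent n6 fail=0; on 'a' 0 → fail=2;  out {2}∪∅={2}
  n5('aaca'): parent n4 fail=6; on 'a' 6 → fail=7;  out {1}∪{2}={1,2}

Scan:
i=0 'b': node 0→1  → match P0@[0:0]
i=1 'a': node 1→2 (fail-walked)
i=2 'a': node 2→3
i=3 'c': node 3→4
i=4 'a': node 4→5  → match P1@[1:4],P2@[2:4]
i=5 'b': node 5→1 (fail-walked)  → match P0@[5:5]
i=6 'a': node 1→2 (fail-walked)
i=7 'c': node 2→6
i=8 'a': node 6→7  → match P2@[6:8]
i=9 'c': node 7→6 (fail-walked)
i=10 'a': node 6→7  → match P2@[8:10]
i=11 'a': node 7→3 (fail-walked)
i=12 'c': node 3→4
i=13 'a': node 4→5  → match P1@[10:13],P2@[11:13]
i=14 'a': node 5→3 (fail-walked)
i=15 'a': node 3→3 (fail-walked)
i=16 'c': node 3→4
i=17 'a': node 4→5  → match P1@[14:17],P2@[15:17]
i=18 'b': node 5→1 (fail-walked)  → match P0@[18:18]
i=19 'b': node 1→1 (fail-walked)  → match P0@[19:19]
i=20 'd': node 1→0 (fail-walked)
i=21 'a': node 0→2
i=22 'c': node 2→6
i=23 'a': node 6→7  → match P2@[21:23]
i=24 'b': node 7→1 (fail-walked)  → match P0@[24:24]
i=25 'a': node 1→2 (fail-walked)
i=26 'c': node 2→6
i=27 'a': node 6→7  → match P2@[25:27]

Matches: [[0,0],[4,1],[4,2],[5,0],[8,2],[10,2],[13,1],[13,2],[17,1],[17,2],[18,0],[19,0],[23,2],[24,0],[27,2]]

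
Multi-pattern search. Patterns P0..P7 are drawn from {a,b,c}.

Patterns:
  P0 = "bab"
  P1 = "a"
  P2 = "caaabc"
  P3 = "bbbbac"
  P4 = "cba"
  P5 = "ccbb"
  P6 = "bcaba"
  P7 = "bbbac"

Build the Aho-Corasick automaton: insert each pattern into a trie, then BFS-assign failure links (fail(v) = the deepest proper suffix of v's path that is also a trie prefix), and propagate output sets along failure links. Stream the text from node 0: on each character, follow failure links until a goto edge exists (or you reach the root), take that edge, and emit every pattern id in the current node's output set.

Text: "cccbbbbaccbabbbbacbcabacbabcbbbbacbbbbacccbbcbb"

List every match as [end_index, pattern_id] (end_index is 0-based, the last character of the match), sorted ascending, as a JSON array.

Construct AC machine:
Trie nodes:
  0='ε' goto a→4 b→1 c→5
  1='b' goto a→2 b→11 c→21
  2='ba' goto b→3
  3='bab' goto ·  ←P0
  4='a' goto ·  ←P1
  5='c' goto a→6 b→16 c→18
  6='ca' goto a→7
  7='caa' goto a→8
  8='caaa' goto b→9
  9='caaab' goto c→10
  10='caaabc' goto ·  ←P2
  11='bb' goto b→12
  12='bbb' goto a→25 b→13
  13='bbbb' goto a→14
  14='bbbba' goto c→15
  15='bbbbac' goto ·  ←P3
  16='cb' goto a→17
  17='cba' goto ·  ←P4
  18='cc' goto b→19
  19='ccb' goto b→20
  20='ccbb' goto ·  ←P5
  21='bc' goto a→22
  22='bca' goto b→23
  23='bcab' goto a→24
  24='bcaba' goto ·  ←P6
  25='bbba' goto c→26
  26='bbbac' goto ·  ←P7

BFS fail/out derivation:
  fail(1) 'b': from fail(0)=0 chase 'b': 0 ⇒ 0;  out=∅∪out(0)=∅
  fail(4) 'a': from fail(0)=0 chase 'a': 0 ⇒ 0;  out={1}∪out(0)={1}
  fail(5) 'c': from fail(0)=0 chase 'c': 0 ⇒ 0;  out=∅∪out(0)=∅
  fail(2) 'ba': from fail(1)=0 chase 'a': 0 ⇒ 4;  out=∅∪out(4)={1}
  fail(6) 'ca': from fail(5)=0 chase 'a': 0 ⇒ 4;  out=∅∪out(4)={1}
  fail(11) 'bb': from fail(1)=0 chase 'b': 0 ⇒ 1;  out=∅∪out(1)=∅
  fail(16) 'cb': from fail(5)=0 chase 'b': 0 ⇒ 1;  out=∅∪out(1)=∅
  fail(18) 'cc': from fail(5)=0 chase 'c': 0 ⇒ 5;  out=∅∪out(5)=∅
  fail(21) 'bc': from fail(1)=0 chase 'c': 0 ⇒ 5;  out=∅∪out(5)=∅
  fail(3) 'bab': from fail(2)=4 chase 'b': 4→0 ⇒ 1;  out={0}∪out(1)={0}
  fail(7) 'caa': from fail(6)=4 chase 'a': 4→0 ⇒ 4;  out=∅∪out(4)={1}
  fail(12) 'bbb': from fail(11)=1 chase 'b': 1 ⇒ 11;  out=∅∪out(11)=∅
  fail(17) 'cba': from fail(16)=1 chase 'a': 1 ⇒ 2;  out={4}∪out(2)={1,4}
  fail(19) 'ccb': from fail(18)=5 chase 'b': 5 ⇒ 16;  out=∅∪out(16)=∅
  fail(22) 'bca': from fail(21)=5 chase 'a': 5 ⇒ 6;  out=∅∪out(6)={1}
  fail(8) 'caaa': from fail(7)=4 chase 'a': 4→0 ⇒ 4;  out=∅∪out(4)={1}
  fail(13) 'bbbb': from fail(12)=11 chase 'b': 11 ⇒ 12;  out=∅∪out(12)=∅
  fail(20) 'ccbb': from fail(19)=16 chase 'b': 16→1 ⇒ 11;  out={5}∪out(11)={5}
  fail(23) 'bcab': from fail(22)=6 chase 'b': 6→4→0 ⇒ 1;  out=∅∪out(1)=∅
  fail(25) 'bbba': from fail(12)=11 chase 'a': 11→1 ⇒ 2;  out=∅∪out(2)={1}
  fail(9) 'caaab': from fail(8)=4 chase 'b': 4→0 ⇒ 1;  out=∅∪out(1)=∅
  fail(14) 'bbbba': from fail(13)=12 chase 'a': 12 ⇒ 25;  out=∅∪out(25)={1}
  fail(24) 'bcaba': from fail(23)=1 chase 'a': 1 ⇒ 2;  out={6}∪out(2)={1,6}
  fail(26) 'bbbac': from fail(25)=2 chase 'c': 2→4→0 ⇒ 5;  out={7}∪out(5)={7}
  fail(10) 'caaabc': from fail(9)=1 chase 'c': 1 ⇒ 21;  out={2}∪out(21)={2}
  fail(15) 'bbbbac': from fail(14)=25 chase 'c': 25 ⇒ 26;  out={3}∪out(26)={3,7}

Run:
[0] read 'c'  n0⇒n5
[1] read 'c'  n5⇒n18
[2] read 'c'  n18⇒n18 (via fail)
[3] read 'b'  n18⇒n19
[4] read 'b'  n19⇒n20  → match P5@[1:4]
[5] read 'b'  n20⇒n12 (via fail)
[6] read 'b'  n12⇒n13
[7] read 'a'  n13⇒n14  → match P1@[7:7]
[8] read 'c'  n14⇒n15  → match P3@[3:8],P7@[4:8]
[9] read 'c'  n15⇒n18 (via fail)
[10] read 'b'  n18⇒n19
[11] read 'a'  n19⇒n17 (via fail)  → match P1@[11:11],P4@[9:11]
[12] read 'b'  n17⇒n3 (via fail)  → match P0@[10:12]
[13] read 'b'  n3⇒n11 (via fail)
[14] read 'b'  n11⇒n12
[15] read 'b'  n12⇒n13
[16] read 'a'  n13⇒n14  → match P1@[16:16]
[17] read 'c'  n14⇒n15  → match P3@[12:17],P7@[13:17]
[18] read 'b'  n15⇒n16 (via fail)
[19] read 'c'  n16⇒n21 (via fail)
[20] read 'a'  n21⇒n22  → match P1@[20:20]
[21] read 'b'  n22⇒n23
[22] read 'a'  n23⇒n24  → match P1@[22:22],P6@[18:22]
[23] read 'c'  n24⇒n5 (via fail)
[24] read 'b'  n5⇒n16
[25] read 'a'  n16⇒n17  → match P1@[25:25],P4@[23:25]
[26] read 'b'  n17⇒n3 (via fail)  → match P0@[24:26]
[27] read 'c'  n3⇒n21 (via fail)
[28] read 'b'  n21⇒n16 (via fail)
[29] read 'b'  n16⇒n11 (via fail)
[30] read 'b'  n11⇒n12
[31] read 'b'  n12⇒n13
[32] read 'a'  n13⇒n14  → match P1@[32:32]
[33] read 'c'  n14⇒n15  → match P3@[28:33],P7@[29:33]
[34] read 'b'  n15⇒n16 (via fail)
[35] read 'b'  n16⇒n11 (via fail)
[36] read 'b'  n11⇒n12
[37] read 'b'  n12⇒n13
[38] read 'a'  n13⇒n14  → match P1@[38:38]
[39] read 'c'  n14⇒n15  → match P3@[34:39],P7@[35:39]
[40] read 'c'  n15⇒n18 (via fail)
[41] read 'c'  n18⇒n18 (via fail)
[42] read 'b'  n18⇒n19
[43] read 'b'  n19⇒n20  → match P5@[40:43]
[44] read 'c'  n20⇒n21 (via fail)
[45] read 'b'  n21⇒n16 (via fail)
[46] read 'b'  n16⇒n11 (via fail)

Matches: [[4,5],[7,1],[8,3],[8,7],[11,1],[11,4],[12,0],[16,1],[17,3],[17,7],[20,1],[22,1],[22,6],[25,1],[25,4],[26,0],[32,1],[33,3],[33,7],[38,1],[39,3],[39,7],[43,5]]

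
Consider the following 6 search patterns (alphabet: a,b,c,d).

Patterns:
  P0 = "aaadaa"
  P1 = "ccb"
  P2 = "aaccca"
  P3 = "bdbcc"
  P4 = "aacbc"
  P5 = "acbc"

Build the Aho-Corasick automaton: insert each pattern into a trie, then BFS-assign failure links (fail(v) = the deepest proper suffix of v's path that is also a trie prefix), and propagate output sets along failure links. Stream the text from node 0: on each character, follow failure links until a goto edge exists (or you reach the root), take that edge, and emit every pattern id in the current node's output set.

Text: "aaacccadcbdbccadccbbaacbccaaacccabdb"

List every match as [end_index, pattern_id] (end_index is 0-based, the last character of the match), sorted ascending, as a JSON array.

Build:
Trie (insert patterns):
  n0 'ε': a→1 b→14 c→7
  n1 'a': a→2 c→21
  n2 'aa': a→3 c→10
  n3 'aaa': d→4
  n4 'aaad': a→5
  n5 'aaada': a→6
  n6 'aaadaa': ·  ←P0
  n7 'c': c→8
  n8 'cc': b→9
  n9 'ccb': ·  ←P1
  n10 'aac': b→19 c→11
  n11 'aacc': c→12
  n12 'aaccc': a→13
  n13 'aaccca': ·  ←P2
  n14 'b': d→15
  n15 'bd': b→16
  n16 'bdb': c→17
  n17 'bdbc': c→18
  n18 'bdbcc': ·  ←P3
  n19 'aacb': c→20
  n20 'aacbc': ·  ←P4
  n21 'ac': b→22
  n22 'acb': c→23
  n23 'acbc': ·  ←P5

BFS fail/out derivation:
  fail(1) 'a': from fail(0)=0 chase 'a': 0 ⇒ 0;  out=∅∪out(0)=∅
  fail(7) 'c': from fail(0)=0 chase 'c': 0 ⇒ 0;  out=∅∪out(0)=∅
  fail(14) 'b': from fail(0)=0 chase 'b': 0 ⇒ 0;  out=∅∪out(0)=∅
  fail(2) 'aa': from fail(1)=0 chase 'a': 0 ⇒ 1;  out=∅∪out(1)=∅
  fail(8) 'cc': from fail(7)=0 chase 'c': 0 ⇒ 7;  out=∅∪out(7)=∅
  fail(15) 'bd': from fail(14)=0 chase 'd': 0 ⇒ 0;  out=∅∪out(0)=∅
  fail(21) 'ac': from fail(1)=0 chase 'c': 0 ⇒ 7;  out=∅∪out(7)=∅
  fail(3) 'aaa': from fail(2)=1 chase 'a': 1 ⇒ 2;  out=∅∪out(2)=∅
  fail(9) 'ccb': from fail(8)=7 chase 'b': 7→0 ⇒ 14;  out={1}∪out(14)={1}
  fail(10) 'aac': from fail(2)=1 chase 'c': 1 ⇒ 21;  out=∅∪out(21)=∅
  fail(16) 'bdb': from fail(15)=0 chase 'b': 0 ⇒ 14;  out=∅∪out(14)=∅
  fail(22) 'acb': from fail(21)=7 chase 'b': 7→0 ⇒ 14;  out=∅∪out(14)=∅
  fail(4) 'aaad': from fail(3)=2 chase 'd': 2→1→0 ⇒ 0;  out=∅∪out(0)=∅
  fail(11) 'aacc': from fail(10)=21 chase 'c': 21→7 ⇒ 8;  out=∅∪out(8)=∅
  fail(17) 'bdbc': from fail(16)=14 chase 'c': 14→0 ⇒ 7;  out=∅∪out(7)=∅
  fail(19) 'aacb': from fail(10)=21 chase 'b': 21 ⇒ 22;  out=∅∪out(22)=∅
  fail(23) 'acbc': from fail(22)=14 chase 'c': 14→0 ⇒ 7;  out={5}∪out(7)={5}
  fail(5) 'aaada': from fail(4)=0 chase 'a': 0 ⇒ 1;  out=∅∪out(1)=∅
  fail(12) 'aaccc': from fail(11)=8 chase 'c': 8→7 ⇒ 8;  out=∅∪out(8)=∅
  fail(18) 'bdbcc': from fail(17)=7 chase 'c': 7 ⇒ 8;  out={3}∪out(8)={3}
  fail(20) 'aacbc': from fail(19)=22 chase 'c': 22 ⇒ 23;  out={4}∪out(23)={4,5}
  fail(6) 'aaadaa': from fail(5)=1 chase 'a': 1 ⇒ 2;  out={0}∪out(2)={0}
  fail(13) 'aaccca': from fail(12)=8 chase 'a': 8→7→0 ⇒ 1;  out={2}∪out(1)={2}

Scan:
pos 0 'a': at 1
pos 1 'a': at 2
pos 2 'a': at 3
pos 3 'c': at 10 (fail-walked)
pos 4 'c': at 11
pos 5 'c': at 12
pos 6 'a': at 13  ** P2@[1:6]
pos 7 'd': at 0 (fail-walked)
pos 8 'c': at 7
pos 9 'b': at 14 (fail-walked)
pos 10 'd': at 15
pos 11 'b': at 16
pos 12 'c': at 17
pos 13 'c': at 18  ** P3@[9:13]
pos 14 'a': at 1 (fail-walked)
pos 15 'd': at 0 (fail-walked)
pos 16 'c': at 7
pos 17 'c': at 8
pos 18 'b': at 9  ** P1@[16:18]
pos 19 'b': at 14 (fail-walked)
pos 20 'a': at 1 (fail-walked)
pos 21 'a': at 2
pos 22 'c': at 10
pos 23 'b': at 19
pos 24 'c': at 20  ** P4@[20:24],P5@[21:24]
pos 25 'c': at 8 (fail-walked)
pos 26 'a': at 1 (fail-walked)
pos 27 'a': at 2
pos 28 'a': at 3
pos 29 'c': at 10 (fail-walked)
pos 30 'c': at 11
pos 31 'c': at 12
pos 32 'a': at 13  ** P2@[27:32]
pos 33 'b': at 14 (fail-walked)
pos 34 'd': at 15
pos 35 'b': at 16

Result: [[6,2],[13,3],[18,1],[24,4],[24,5],[32,2]]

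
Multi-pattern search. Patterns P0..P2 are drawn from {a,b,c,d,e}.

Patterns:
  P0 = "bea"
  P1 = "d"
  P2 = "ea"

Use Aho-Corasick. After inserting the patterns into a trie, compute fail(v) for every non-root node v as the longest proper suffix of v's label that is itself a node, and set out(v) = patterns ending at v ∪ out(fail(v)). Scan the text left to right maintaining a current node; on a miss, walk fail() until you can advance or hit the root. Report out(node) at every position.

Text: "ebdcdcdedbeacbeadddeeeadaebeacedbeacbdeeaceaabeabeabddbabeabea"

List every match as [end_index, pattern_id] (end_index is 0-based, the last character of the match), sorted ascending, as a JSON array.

Construct AC machine:
Trie nodes:
  0='ε' goto b→1 d→4 e→5
  1='b' goto e→2
  2='be' goto a→3
  3='bea' goto ·  [P0 ends]
  4='d' goto ·  [P1 ends]
  5='e' goto a→6
  6='ea' goto ·  [P2 ends]

Failure links (BFS by depth):
  fail(1) 'b': from fail(0)=0 chase 'b': 0 ⇒ 0;  out=∅∪out(0)=∅
  fail(4) 'd': from fail(0)=0 chase 'd': 0 ⇒ 0;  out={1}∪out(0)={1}
  fail(5) 'e': from fail(0)=0 chase 'e': 0 ⇒ 0;  out=∅∪out(0)=∅
  fail(2) 'be': from fail(1)=0 chase 'e': 0 ⇒ 5;  out=∅∪out(5)=∅
  fail(6) 'ea': from fail(5)=0 chase 'a': 0 ⇒ 0;  out={2}∪out(0)={2}
  fail(3) 'bea': from fail(2)=5 chase 'a': 5 ⇒ 6;  out={0}∪out(6)={0,2}

Text stream:
[0] read 'e'  n0⇒n5
[1] read 'b'  n5⇒n1 (via fail)
[2] read 'd'  n1⇒n4 (via fail)  emit P1@[2:2]
[3] read 'c'  n4⇒n0 (via fail)
[4] read 'd'  n0⇒n4  emit P1@[4:4]
[5] read 'c'  n4⇒n0 (via fail)
[6] read 'd'  n0⇒n4  emit P1@[6:6]
[7] read 'e'  n4⇒n5 (via fail)
[8] read 'd'  n5⇒n4 (via fail)  emit P1@[8:8]
[9] read 'b'  n4⇒n1 (via fail)
[10] read 'e'  n1⇒n2
[11] read 'a'  n2⇒n3  emit P0@[9:11],P2@[10:11]
[12] read 'c'  n3⇒n0 (via fail)
[13] read 'b'  n0⇒n1
[14] read 'e'  n1⇒n2
[15] read 'a'  n2⇒n3  emit P0@[13:15],P2@[14:15]
[16] read 'd'  n3⇒n4 (via fail)  emit P1@[16:16]
[17] read 'd'  n4⇒n4 (via fail)  emit P1@[17:17]
[18] read 'd'  n4⇒n4 (via fail)  emit P1@[18:18]
[19] read 'e'  n4⇒n5 (via fail)
[20] read 'e'  n5⇒n5 (via fail)
[21] read 'e'  n5⇒n5 (via fail)
[22] read 'a'  n5⇒n6  emit P2@[21:22]
[23] read 'd'  n6⇒n4 (via fail)  emit P1@[23:23]
[24] read 'a'  n4⇒n0 (via fail)
[25] read 'e'  n0⇒n5
[26] read 'b'  n5⇒n1 (via fail)
[27] read 'e'  n1⇒n2
[28] read 'a'  n2⇒n3  emit P0@[26:28],P2@[27:28]
[29] read 'c'  n3⇒n0 (via fail)
[30] read 'e'  n0⇒n5
[31] read 'd'  n5⇒n4 (via fail)  emit P1@[31:31]
[32] read 'b'  n4⇒n1 (via fail)
[33] read 'e'  n1⇒n2
[34] read 'a'  n2⇒n3  emit P0@[32:34],P2@[33:34]
[35] read 'c'  n3⇒n0 (via fail)
[36] read 'b'  n0⇒n1
[37] read 'd'  n1⇒n4 (via fail)  emit P1@[37:37]
[38] read 'e'  n4⇒n5 (via fail)
[39] read 'e'  n5⇒n5 (via fail)
[40] read 'a'  n5⇒n6  emit P2@[39:40]
[41] read 'c'  n6⇒n0 (via fail)
[42] read 'e'  n0⇒n5
[43] read 'a'  n5⇒n6  emit P2@[42:43]
[44] read 'a'  n6⇒n0 (via fail)
[45] read 'b'  n0⇒n1
[46] read 'e'  n1⇒n2
[47] read 'a'  n2⇒n3  emit P0@[45:47],P2@[46:47]
[48] read 'b'  n3⇒n1 (via fail)
[49] read 'e'  n1⇒n2
[50] read 'a'  n2⇒n3  emit P0@[48:50],P2@[49:50]
[51] read 'b'  n3⇒n1 (via fail)
[52] read 'd'  n1⇒n4 (via fail)  emit P1@[52:52]
[53] read 'd'  n4⇒n4 (via fail)  emit P1@[53:53]
[54] read 'b'  n4⇒n1 (via fail)
[55] read 'a'  n1⇒n0 (via fail)
[56] read 'b'  n0⇒n1
[57] read 'e'  n1⇒n2
[58] read 'a'  n2⇒n3  emit P0@[56:58],P2@[57:58]
[59] read 'b'  n3⇒n1 (via fail)
[60] read 'e'  n1⇒n2
[61] read 'a'  n2⇒n3  emit P0@[59:61],P2@[60:61]

Result: [[2,1],[4,1],[6,1],[8,1],[11,0],[11,2],[15,0],[15,2],[16,1],[17,1],[18,1],[22,2],[23,1],[28,0],[28,2],[31,1],[34,0],[34,2],[37,1],[40,2],[43,2],[47,0],[47,2],[50,0],[50,2],[52,1],[53,1],[58,0],[58,2],[61,0],[61,2]]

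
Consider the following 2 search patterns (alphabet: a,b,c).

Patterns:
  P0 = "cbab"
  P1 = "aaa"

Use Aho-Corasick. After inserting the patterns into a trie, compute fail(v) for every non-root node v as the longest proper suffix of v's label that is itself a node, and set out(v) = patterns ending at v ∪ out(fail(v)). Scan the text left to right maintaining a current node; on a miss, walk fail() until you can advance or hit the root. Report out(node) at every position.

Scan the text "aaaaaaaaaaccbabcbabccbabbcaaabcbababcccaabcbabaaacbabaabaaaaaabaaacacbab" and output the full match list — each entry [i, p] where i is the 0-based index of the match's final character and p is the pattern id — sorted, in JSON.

Build:
Trie nodes:
  n0 'ε': a→5 c→1
  n1 'c': b→2
  n2 'cb': a→3
  n3 'cba': b→4
  n4 'cbab': ·  [P0 ends]
  n5 'a': a→6
  n6 'aa': a→7
  n7 'aaa': ·  [P1 ends]

Failure links (BFS by depth):
  fail(1) 'c': from fail(0)=0 chase 'c': 0 ⇒ 0;  out=∅∪out(0)=∅
  fail(5) 'a': from fail(0)=0 chase 'a': 0 ⇒ 0;  out=∅∪out(0)=∅
  fail(2) 'cb': from fail(1)=0 chase 'b': 0 ⇒ 0;  out=∅∪out(0)=∅
  fail(6) 'aa': from fail(5)=0 chase 'a': 0 ⇒ 5;  out=∅∪out(5)=∅
  fail(3) 'cba': from fail(2)=0 chase 'a': 0 ⇒ 5;  out=∅∪out(5)=∅
  fail(7) 'aaa': from fail(6)=5 chase 'a': 5 ⇒ 6;  out={1}∪out(6)={1}
  fail(4) 'cbab': from fail(3)=5 chase 'b': 5→0 ⇒ 0;  out={0}∪out(0)={0}

Text stream:
pos 0 'a': at 5
pos 1 'a': at 6
pos 2 'a': at 7  ** P1@[0:2]
pos 3 'a': at 7 (fail-walked)  ** P1@[1:3]
pos 4 'a': at 7 (fail-walked)  ** P1@[2:4]
pos 5 'a': at 7 (fail-walked)  ** P1@[3:5]
pos 6 'a': at 7 (fail-walked)  ** P1@[4:6]
pos 7 'a': at 7 (fail-walked)  ** P1@[5:7]
pos 8 'a': at 7 (fail-walked)  ** P1@[6:8]
pos 9 'a': at 7 (fail-walked)  ** P1@[7:9]
pos 10 'c': at 1 (fail-walked)
pos 11 'c': at 1 (fail-walked)
pos 12 'b': at 2
pos 13 'a': at 3
pos 14 'b': at 4  ** P0@[11:14]
pos 15 'c': at 1 (fail-walked)
pos 16 'b': at 2
pos 17 'a': at 3
pos 18 'b': at 4  ** P0@[15:18]
pos 19 'c': at 1 (fail-walked)
pos 20 'c': at 1 (fail-walked)
pos 21 'b': at 2
pos 22 'a': at 3
pos 23 'b': at 4  ** P0@[20:23]
pos 24 'b': at 0 (fail-walked)
pos 25 'c': at 1
pos 26 'a': at 5 (fail-walked)
pos 27 'a': at 6
pos 28 'a': at 7  ** P1@[26:28]
pos 29 'b': at 0 (fail-walked)
pos 30 'c': at 1
pos 31 'b': at 2
pos 32 'a': at 3
pos 33 'b': at 4  ** P0@[30:33]
pos 34 'a': at 5 (fail-walked)
pos 35 'b': at 0 (fail-walked)
pos 36 'c': at 1
pos 37 'c': at 1 (fail-walked)
pos 38 'c': at 1 (fail-walked)
pos 39 'a': at 5 (fail-walked)
pos 40 'a': at 6
pos 41 'b': at 0 (fail-walked)
pos 42 'c': at 1
pos 43 'b': at 2
pos 44 'a': at 3
pos 45 'b': at 4  ** P0@[42:45]
pos 46 'a': at 5 (fail-walked)
pos 47 'a': at 6
pos 48 'a': at 7  ** P1@[46:48]
pos 49 'c': at 1 (fail-walked)
pos 50 'b': at 2
pos 51 'a': at 3
pos 52 'b': at 4  ** P0@[49:52]
pos 53 'a': at 5 (fail-walked)
pos 54 'a': at 6
pos 55 'b': at 0 (fail-walked)
pos 56 'a': at 5
pos 57 'a': at 6
pos 58 'a': at 7  ** P1@[56:58]
pos 59 'a': at 7 (fail-walked)  ** P1@[57:59]
pos 60 'a': at 7 (fail-walked)  ** P1@[58:60]
pos 61 'a': at 7 (fail-walked)  ** P1@[59:61]
pos 62 'b': at 0 (fail-walked)
pos 63 'a': at 5
pos 64 'a': at 6
pos 65 'a': at 7  ** P1@[63:65]
pos 66 'c': at 1 (fail-walked)
pos 67 'a': at 5 (fail-walked)
pos 68 'c': at 1 (fail-walked)
pos 69 'b': at 2
pos 70 'a': at 3
pos 71 'b': at 4  ** P0@[68:71]

Result: [[2,1],[3,1],[4,1],[5,1],[6,1],[7,1],[8,1],[9,1],[14,0],[18,0],[23,0],[28,1],[33,0],[45,0],[48,1],[52,0],[58,1],[59,1],[60,1],[61,1],[65,1],[71,0]]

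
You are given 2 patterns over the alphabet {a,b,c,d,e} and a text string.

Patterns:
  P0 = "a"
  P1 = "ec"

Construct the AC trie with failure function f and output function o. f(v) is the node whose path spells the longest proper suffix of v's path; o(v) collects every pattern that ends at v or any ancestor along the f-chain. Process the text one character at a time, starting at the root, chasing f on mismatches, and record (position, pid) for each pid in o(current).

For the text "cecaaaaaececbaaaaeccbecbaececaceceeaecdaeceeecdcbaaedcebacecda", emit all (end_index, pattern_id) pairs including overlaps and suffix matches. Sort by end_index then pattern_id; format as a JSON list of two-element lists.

Construct AC machine:
Trie (insert patterns):
  0='ε' goto a→1 e→2
  1='a' goto ·  ←P0
  2='e' goto c→3
  3='ec' goto ·  ←P1

Failure links (BFS by depth):
  fail(1) 'a': from fail(0)=0 chase 'a': 0 ⇒ 0;  out={0}∪out(0)={0}
  fail(2) 'e': from fail(0)=0 chase 'e': 0 ⇒ 0;  out=∅∪out(0)=∅
  fail(3) 'ec': from fail(2)=0 chase 'c': 0 ⇒ 0;  out={1}∪out(0)={1}

Scan:
pos 0 'c': at 0
pos 1 'e': at 2
pos 2 'c': at 3  emit P1@[1:2]
pos 3 'a': at 1 (fail-walked)  emit P0@[3:3]
pos 4 'a': at 1 (fail-walked)  emit P0@[4:4]
pos 5 'a': at 1 (fail-walked)  emit P0@[5:5]
pos 6 'a': at 1 (fail-walked)  emit P0@[6:6]
pos 7 'a': at 1 (fail-walked)  emit P0@[7:7]
pos 8 'e': at 2 (fail-walked)
pos 9 'c': at 3  emit P1@[8:9]
pos 10 'e': at 2 (fail-walked)
pos 11 'c': at 3  emit P1@[10:11]
pos 12 'b': at 0 (fail-walked)
pos 13 'a': at 1  emit P0@[13:13]
pos 14 'a': at 1 (fail-walked)  emit P0@[14:14]
pos 15 'a': at 1 (fail-walked)  emit P0@[15:15]
pos 16 'a': at 1 (fail-walked)  emit P0@[16:16]
pos 17 'e': at 2 (fail-walked)
pos 18 'c': at 3  emit P1@[17:18]
pos 19 'c': at 0 (fail-walked)
pos 20 'b': at 0
pos 21 'e': at 2
pos 22 'c': at 3  emit P1@[21:22]
pos 23 'b': at 0 (fail-walked)
pos 24 'a': at 1  emit P0@[24:24]
pos 25 'e': at 2 (fail-walked)
pos 26 'c': at 3  emit P1@[25:26]
pos 27 'e': at 2 (fail-walked)
pos 28 'c': at 3  emit P1@[27:28]
pos 29 'a': at 1 (fail-walked)  emit P0@[29:29]
pos 30 'c': at 0 (fail-walked)
pos 31 'e': at 2
pos 32 'c': at 3  emit P1@[31:32]
pos 33 'e': at 2 (fail-walked)
pos 34 'e': at 2 (fail-walked)
pos 35 'a': at 1 (fail-walked)  emit P0@[35:35]
pos 36 'e': at 2 (fail-walked)
pos 37 'c': at 3  emit P1@[36:37]
pos 38 'd': at 0 (fail-walked)
pos 39 'a': at 1  emit P0@[39:39]
pos 40 'e': at 2 (fail-walked)
pos 41 'c': at 3  emit P1@[40:41]
pos 42 'e': at 2 (fail-walked)
pos 43 'e': at 2 (fail-walked)
pos 44 'e': at 2 (fail-walked)
pos 45 'c': at 3  emit P1@[44:45]
pos 46 'd': at 0 (fail-walked)
pos 47 'c': at 0
pos 48 'b': at 0
pos 49 'a': at 1  emit P0@[49:49]
pos 50 'a': at 1 (fail-walked)  emit P0@[50:50]
pos 51 'e': at 2 (fail-walked)
pos 52 'd': at 0 (fail-walked)
pos 53 'c': at 0
pos 54 'e': at 2
pos 55 'b': at 0 (fail-walked)
pos 56 'a': at 1  emit P0@[56:56]
pos 57 'c': at 0 (fail-walked)
pos 58 'e': at 2
pos 59 'c': at 3  emit P1@[58:59]
pos 60 'd': at 0 (fail-walked)
pos 61 'a': at 1  emit P0@[61:61]

Result: [[2,1],[3,0],[4,0],[5,0],[6,0],[7,0],[9,1],[11,1],[13,0],[14,0],[15,0],[16,0],[18,1],[22,1],[24,0],[26,1],[28,1],[29,0],[32,1],[35,0],[37,1],[39,0],[41,1],[45,1],[49,0],[50,0],[56,0],[59,1],[61,0]]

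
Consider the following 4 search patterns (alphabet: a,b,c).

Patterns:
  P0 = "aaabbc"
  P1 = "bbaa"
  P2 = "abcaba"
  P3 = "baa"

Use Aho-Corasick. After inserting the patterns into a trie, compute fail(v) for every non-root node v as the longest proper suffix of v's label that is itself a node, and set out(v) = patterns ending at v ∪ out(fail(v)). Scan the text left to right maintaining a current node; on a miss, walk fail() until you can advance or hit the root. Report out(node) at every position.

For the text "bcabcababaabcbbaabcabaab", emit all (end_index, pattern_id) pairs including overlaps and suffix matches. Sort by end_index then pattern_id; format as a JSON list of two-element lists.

Build automaton:
Trie nodes:
  n0 'ε': a→1 b→7
  n1 'a': a→2 b→11
  n2 'aa': a→3
  n3 'aaa': b→4
  n4 'aaab': b→5
  n5 'aaabb': c→6
  n6 'aaabbc': ·  ←P0
  n7 'b': a→16 b→8
  n8 'bb': a→9
  n9 'bba': a→10
  n10 'bbaa': ·  ←P1
  n11 'ab': c→12
  n12 'abc': a→13
  n13 'abca': b→14
  n14 'abcab': a→15
  n15 'abcaba': ·  ←P2
  n16 'ba': a→17
  n17 'baa': ·  ←P3

Failure links (BFS by depth):
  fail(1) 'a': from fail(0)=0 chase 'a': 0 ⇒ 0;  out=∅∪out(0)=∅
  fail(7) 'b': from fail(0)=0 chase 'b': 0 ⇒ 0;  out=∅∪out(0)=∅
  fail(2) 'aa': from fail(1)=0 chase 'a': 0 ⇒ 1;  out=∅∪out(1)=∅
  fail(8) 'bb': from fail(7)=0 chase 'b': 0 ⇒ 7;  out=∅∪out(7)=∅
  fail(11) 'ab': from fail(1)=0 chase 'b': 0 ⇒ 7;  out=∅∪out(7)=∅
  fail(16) 'ba': from fail(7)=0 chase 'a': 0 ⇒ 1;  out=∅∪out(1)=∅
  fail(3) 'aaa': from fail(2)=1 chase 'a': 1 ⇒ 2;  out=∅∪out(2)=∅
  fail(9) 'bba': from fail(8)=7 chase 'a': 7 ⇒ 16;  out=∅∪out(16)=∅
  fail(12) 'abc': from fail(11)=7 chase 'c': 7→0 ⇒ 0;  out=∅∪out(0)=∅
  fail(17) 'baa': from fail(16)=1 chase 'a': 1 ⇒ 2;  out={3}∪out(2)={3}
  fail(4) 'aaab': from fail(3)=2 chase 'b': 2→1 ⇒ 11;  out=∅∪out(11)=∅
  fail(10) 'bbaa': from fail(9)=16 chase 'a': 16 ⇒ 17;  out={1}∪out(17)={1,3}
  fail(13) 'abca': from fail(12)=0 chase 'a': 0 ⇒ 1;  out=∅∪out(1)=∅
  fail(5) 'aaabb': from fail(4)=11 chase 'b': 11→7 ⇒ 8;  out=∅∪out(8)=∅
  fail(14) 'abcab': from fail(13)=1 chase 'b': 1 ⇒ 11;  out=∅∪out(11)=∅
  fail(6) 'aaabbc': from fail(5)=8 chase 'c': 8→7→0 ⇒ 0;  out={0}∪out(0)={0}
  fail(15) 'abcaba': from fail(14)=11 chase 'a': 11→7 ⇒ 16;  out={2}∪out(16)={2}

Text stream:
i=0 'b': node 0→7
i=1 'c': node 7→0 (fail-walked)
i=2 'a': node 0→1
i=3 'b': node 1→11
i=4 'c': node 11→12
i=5 'a': node 12→13
i=6 'b': node 13→14
i=7 'a': node 14→15  → match P2@[2:7]
i=8 'b': node 15→11 (fail-walked)
i=9 'a': node 11→16 (fail-walked)
i=10 'a': node 16→17  → match P3@[8:10]
i=11 'b': node 17→11 (fail-walked)
i=12 'c': node 11→12
i=13 'b': node 12→7 (fail-walked)
i=14 'b': node 7→8
i=15 'a': node 8→9
i=16 'a': node 9→10  → match P1@[13:16],P3@[14:16]
i=17 'b': node 10→11 (fail-walked)
i=18 'c': node 11→12
i=19 'a': node 12→13
i=20 'b': node 13→14
i=21 'a': node 14→15  → match P2@[16:21]
i=22 'a': node 15→17 (fail-walked)  → match P3@[20:22]
i=23 'b': node 17→11 (fail-walked)

All matches (sorted): [[7,2],[10,3],[16,1],[16,3],[21,2],[22,3]]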